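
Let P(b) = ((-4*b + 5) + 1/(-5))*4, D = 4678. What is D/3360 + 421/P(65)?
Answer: 131279/133980 ≈ 0.97984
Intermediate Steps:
P(b) = 96/5 - 16*b (P(b) = ((5 - 4*b) - ⅕)*4 = (24/5 - 4*b)*4 = 96/5 - 16*b)
D/3360 + 421/P(65) = 4678/3360 + 421/(96/5 - 16*65) = 4678*(1/3360) + 421/(96/5 - 1040) = 2339/1680 + 421/(-5104/5) = 2339/1680 + 421*(-5/5104) = 2339/1680 - 2105/5104 = 131279/133980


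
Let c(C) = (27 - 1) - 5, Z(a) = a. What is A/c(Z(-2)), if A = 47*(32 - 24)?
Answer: 376/21 ≈ 17.905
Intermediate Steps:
c(C) = 21 (c(C) = 26 - 5 = 21)
A = 376 (A = 47*8 = 376)
A/c(Z(-2)) = 376/21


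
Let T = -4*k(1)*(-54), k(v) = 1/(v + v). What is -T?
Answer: -108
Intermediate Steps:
k(v) = 1/(2*v)
T = 108 (T = -2/1*(-54) = -2*(-54) = 108)
-T = -1*108 = -108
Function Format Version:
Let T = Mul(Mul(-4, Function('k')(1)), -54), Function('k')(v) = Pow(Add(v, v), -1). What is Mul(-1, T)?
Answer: -108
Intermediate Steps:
Function('k')(v) = Mul(Rational(1, 2), Pow(v, -1)) (Function('k')(v) = Pow(Mul(2, v), -1) = Mul(Rational(1, 2), Pow(v, -1)))
T = 108 (T = Mul(Mul(-4, Mul(Rational(1, 2), Pow(1, -1))), -54) = Mul(Mul(-4, Mul(Rational(1, 2), 1)), -54) = Mul(Mul(-4, Rational(1, 2)), -54) = Mul(-2, -54) = 108)
Mul(-1, T) = Mul(-1, 108) = -108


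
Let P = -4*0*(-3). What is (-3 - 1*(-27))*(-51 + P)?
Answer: -1224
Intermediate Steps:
P = 0 (P = 0*(-3) = 0)
(-3 - 1*(-27))*(-51 + P) = (-3 - 1*(-27))*(-51 + 0) = (-3 + 27)*(-51) = 24*(-51) = -1224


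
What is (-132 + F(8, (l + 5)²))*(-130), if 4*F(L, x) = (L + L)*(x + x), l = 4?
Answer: -67080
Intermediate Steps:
F(L, x) = L*x (F(L, x) = ((L + L)*(x + x))/4 = ((2*L)*(2*x))/4 = (4*L*x)/4 = L*x)
(-132 + F(8, (l + 5)²))*(-130) = (-132 + 8*(4 + 5)²)*(-130) = (-132 + 8*9²)*(-130) = (-132 + 8*81)*(-130) = (-132 + 648)*(-130) = 516*(-130) = -67080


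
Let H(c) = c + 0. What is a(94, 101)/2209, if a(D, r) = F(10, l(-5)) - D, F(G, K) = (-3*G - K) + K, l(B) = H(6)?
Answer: -124/2209 ≈ -0.056134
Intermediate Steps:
H(c) = c
l(B) = 6
F(G, K) = -3*G (F(G, K) = (-K - 3*G) + K = -3*G)
a(D, r) = -30 - D (a(D, r) = -3*10 - D = -30 - D)
a(94, 101)/2209 = (-30 - 1*94)/2209 = (-30 - 94)*(1/2209) = -124*1/2209 = -124/2209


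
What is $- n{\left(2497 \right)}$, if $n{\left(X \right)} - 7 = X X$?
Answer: $-6235016$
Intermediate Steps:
$n{\left(X \right)} = 7 + X^{2}$ ($n{\left(X \right)} = 7 + X X = 7 + X^{2}$)
$- n{\left(2497 \right)} = - (7 + 2497^{2}) = - (7 + 6235009) = \left(-1\right) 6235016 = -6235016$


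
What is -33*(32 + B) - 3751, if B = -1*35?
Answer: -3652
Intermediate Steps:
B = -35
-33*(32 + B) - 3751 = -33*(32 - 35) - 3751 = -33*(-3) - 3751 = 99 - 3751 = -3652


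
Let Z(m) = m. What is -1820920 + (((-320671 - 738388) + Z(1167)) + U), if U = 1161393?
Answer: -1717419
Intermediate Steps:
-1820920 + (((-320671 - 738388) + Z(1167)) + U) = -1820920 + (((-320671 - 738388) + 1167) + 1161393) = -1820920 + ((-1059059 + 1167) + 1161393) = -1820920 + (-1057892 + 1161393) = -1820920 + 103501 = -1717419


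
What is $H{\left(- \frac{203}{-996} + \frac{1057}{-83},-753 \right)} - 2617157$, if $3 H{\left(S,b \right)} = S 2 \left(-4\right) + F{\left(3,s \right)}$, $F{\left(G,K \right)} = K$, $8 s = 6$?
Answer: $- \frac{7819964521}{2988} \approx -2.6171 \cdot 10^{6}$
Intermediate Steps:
$s = \frac{3}{4}$ ($s = \frac{1}{8} \cdot 6 = \frac{3}{4} \approx 0.75$)
$H{\left(S,b \right)} = \frac{1}{4} - \frac{8 S}{3}$ ($H{\left(S,b \right)} = \frac{S 2 \left(-4\right) + \frac{3}{4}}{3} = \frac{S \left(-8\right) + \frac{3}{4}}{3} = \frac{- 8 S + \frac{3}{4}}{3} = \frac{\frac{3}{4} - 8 S}{3} = \frac{1}{4} - \frac{8 S}{3}$)
$H{\left(- \frac{203}{-996} + \frac{1057}{-83},-753 \right)} - 2617157 = \left(\frac{1}{4} - \frac{8 \left(- \frac{203}{-996} + \frac{1057}{-83}\right)}{3}\right) - 2617157 = \left(\frac{1}{4} - \frac{8 \left(\left(-203\right) \left(- \frac{1}{996}\right) + 1057 \left(- \frac{1}{83}\right)\right)}{3}\right) - 2617157 = \left(\frac{1}{4} - \frac{8 \left(\frac{203}{996} - \frac{1057}{83}\right)}{3}\right) - 2617157 = \left(\frac{1}{4} - - \frac{24962}{747}\right) - 2617157 = \left(\frac{1}{4} + \frac{24962}{747}\right) - 2617157 = \frac{100595}{2988} - 2617157 = - \frac{7819964521}{2988}$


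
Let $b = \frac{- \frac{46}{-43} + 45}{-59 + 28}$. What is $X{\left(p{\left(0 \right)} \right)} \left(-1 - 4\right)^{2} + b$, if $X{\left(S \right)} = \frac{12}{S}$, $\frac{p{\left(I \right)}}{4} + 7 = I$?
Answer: $- \frac{113842}{9331} \approx -12.2$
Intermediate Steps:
$p{\left(I \right)} = -28 + 4 I$
$b = - \frac{1981}{1333}$ ($b = \frac{\left(-46\right) \left(- \frac{1}{43}\right) + 45}{-31} = \left(\frac{46}{43} + 45\right) \left(- \frac{1}{31}\right) = \frac{1981}{43} \left(- \frac{1}{31}\right) = - \frac{1981}{1333} \approx -1.4861$)
$X{\left(p{\left(0 \right)} \right)} \left(-1 - 4\right)^{2} + b = \frac{12}{-28 + 4 \cdot 0} \left(-1 - 4\right)^{2} - \frac{1981}{1333} = \frac{12}{-28 + 0} \left(-5\right)^{2} - \frac{1981}{1333} = \frac{12}{-28} \cdot 25 - \frac{1981}{1333} = 12 \left(- \frac{1}{28}\right) 25 - \frac{1981}{1333} = \left(- \frac{3}{7}\right) 25 - \frac{1981}{1333} = - \frac{75}{7} - \frac{1981}{1333} = - \frac{113842}{9331}$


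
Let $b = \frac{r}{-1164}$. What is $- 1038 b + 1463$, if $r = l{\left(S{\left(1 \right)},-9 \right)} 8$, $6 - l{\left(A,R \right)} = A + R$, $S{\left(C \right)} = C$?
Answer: $\frac{151599}{97} \approx 1562.9$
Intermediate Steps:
$l{\left(A,R \right)} = 6 - A - R$ ($l{\left(A,R \right)} = 6 - \left(A + R\right) = 6 - A - R$)
$r = 112$ ($r = \left(6 - 1 - -9\right) 8 = \left(6 - 1 + 9\right) 8 = 14 \cdot 8 = 112$)
$b = - \frac{28}{291}$ ($b = \frac{112}{-1164} = 112 \left(- \frac{1}{1164}\right) = - \frac{28}{291} \approx -0.09622$)
$- 1038 b + 1463 = \left(-1038\right) \left(- \frac{28}{291}\right) + 1463 = \frac{9688}{97} + 1463 = \frac{151599}{97}$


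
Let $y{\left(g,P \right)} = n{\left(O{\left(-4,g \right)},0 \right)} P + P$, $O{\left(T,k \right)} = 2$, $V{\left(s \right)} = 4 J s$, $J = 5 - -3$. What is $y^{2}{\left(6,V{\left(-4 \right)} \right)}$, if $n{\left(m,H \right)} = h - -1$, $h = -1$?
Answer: $16384$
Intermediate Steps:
$J = 8$ ($J = 5 + 3 = 8$)
$V{\left(s \right)} = 32 s$ ($V{\left(s \right)} = 4 \cdot 8 s = 32 s$)
$n{\left(m,H \right)} = 0$ ($n{\left(m,H \right)} = -1 - -1 = -1 + 1 = 0$)
$y{\left(g,P \right)} = P$ ($y{\left(g,P \right)} = 0 P + P = 0 + P = P$)
$y^{2}{\left(6,V{\left(-4 \right)} \right)} = \left(32 \left(-4\right)\right)^{2} = \left(-128\right)^{2} = 16384$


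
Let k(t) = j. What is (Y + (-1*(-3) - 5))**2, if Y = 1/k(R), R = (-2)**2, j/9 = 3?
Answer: 2809/729 ≈ 3.8532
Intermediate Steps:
j = 27 (j = 9*3 = 27)
R = 4
k(t) = 27
Y = 1/27 ≈ 0.037037
(Y + (-1*(-3) - 5))**2 = (1/27 + (-1*(-3) - 5))**2 = (1/27 + (3 - 5))**2 = (1/27 - 2)**2 = (-53/27)**2 = 2809/729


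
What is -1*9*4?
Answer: -36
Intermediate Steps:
-1*9*4 = -9*4 = -36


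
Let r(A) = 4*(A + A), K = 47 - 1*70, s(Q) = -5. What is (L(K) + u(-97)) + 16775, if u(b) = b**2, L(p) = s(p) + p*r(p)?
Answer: 30411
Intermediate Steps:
K = -23 (K = 47 - 70 = -23)
r(A) = 8*A (r(A) = 4*(2*A) = 8*A)
L(p) = -5 + 8*p**2 (L(p) = -5 + p*(8*p) = -5 + 8*p**2)
(L(K) + u(-97)) + 16775 = ((-5 + 8*(-23)**2) + (-97)**2) + 16775 = ((-5 + 8*529) + 9409) + 16775 = ((-5 + 4232) + 9409) + 16775 = (4227 + 9409) + 16775 = 13636 + 16775 = 30411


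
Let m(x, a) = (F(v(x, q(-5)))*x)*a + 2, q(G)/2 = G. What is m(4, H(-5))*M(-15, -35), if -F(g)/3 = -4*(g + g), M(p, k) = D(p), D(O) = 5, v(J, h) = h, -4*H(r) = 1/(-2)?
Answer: -590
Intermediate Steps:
q(G) = 2*G
H(r) = ⅛ (H(r) = -¼/(-2) = -¼*(-½) = ⅛)
M(p, k) = 5
F(g) = 24*g (F(g) = -(-12)*(g + g) = -(-12)*2*g = -(-24)*g = 24*g)
m(x, a) = 2 - 240*a*x (m(x, a) = ((24*(2*(-5)))*x)*a + 2 = ((24*(-10))*x)*a + 2 = (-240*x)*a + 2 = -240*a*x + 2 = 2 - 240*a*x)
m(4, H(-5))*M(-15, -35) = (2 - 240*⅛*4)*5 = (2 - 120)*5 = -118*5 = -590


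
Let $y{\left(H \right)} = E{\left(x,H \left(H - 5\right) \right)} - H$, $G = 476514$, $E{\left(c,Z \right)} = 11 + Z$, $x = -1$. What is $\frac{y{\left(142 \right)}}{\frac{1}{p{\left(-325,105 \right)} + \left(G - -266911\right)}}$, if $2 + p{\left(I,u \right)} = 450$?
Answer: $14373857979$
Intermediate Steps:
$p{\left(I,u \right)} = 448$ ($p{\left(I,u \right)} = -2 + 450 = 448$)
$y{\left(H \right)} = 11 - H + H \left(-5 + H\right)$ ($y{\left(H \right)} = \left(11 + H \left(H - 5\right)\right) - H = \left(11 + H \left(-5 + H\right)\right) - H = 11 - H + H \left(-5 + H\right)$)
$\frac{y{\left(142 \right)}}{\frac{1}{p{\left(-325,105 \right)} + \left(G - -266911\right)}} = \frac{11 - 142 + 142 \left(-5 + 142\right)}{\frac{1}{448 + \left(476514 - -266911\right)}} = \frac{11 - 142 + 142 \cdot 137}{\frac{1}{448 + \left(476514 + 266911\right)}} = \frac{11 - 142 + 19454}{\frac{1}{448 + 743425}} = \frac{19323}{\frac{1}{743873}} = 19323 \frac{1}{\frac{1}{743873}} = 19323 \cdot 743873 = 14373857979$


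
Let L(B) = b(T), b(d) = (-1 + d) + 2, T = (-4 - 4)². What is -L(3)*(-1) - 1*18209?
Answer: -18144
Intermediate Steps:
T = 64 (T = (-8)² = 64)
b(d) = 1 + d
L(B) = 65 (L(B) = 1 + 64 = 65)
-L(3)*(-1) - 1*18209 = -1*65*(-1) - 1*18209 = -65*(-1) - 18209 = 65 - 18209 = -18144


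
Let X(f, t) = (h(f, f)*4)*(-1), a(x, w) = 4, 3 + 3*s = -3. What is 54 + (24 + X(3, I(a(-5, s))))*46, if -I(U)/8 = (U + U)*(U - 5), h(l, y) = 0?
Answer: 1158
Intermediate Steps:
s = -2 (s = -1 + (⅓)*(-3) = -1 - 1 = -2)
I(U) = -16*U*(-5 + U) (I(U) = -8*(U + U)*(U - 5) = -8*2*U*(-5 + U) = -16*U*(-5 + U))
X(f, t) = 0 (X(f, t) = (0*4)*(-1) = 0*(-1) = 0)
54 + (24 + X(3, I(a(-5, s))))*46 = 54 + (24 + 0)*46 = 54 + 24*46 = 54 + 1104 = 1158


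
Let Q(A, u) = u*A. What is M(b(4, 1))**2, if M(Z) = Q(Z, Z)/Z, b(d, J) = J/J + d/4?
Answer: 4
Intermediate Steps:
Q(A, u) = A*u
b(d, J) = 1 + d/4 (b(d, J) = 1 + d*(1/4) = 1 + d/4)
M(Z) = Z (M(Z) = (Z*Z)/Z = Z**2/Z = Z)
M(b(4, 1))**2 = (1 + (1/4)*4)**2 = (1 + 1)**2 = 2**2 = 4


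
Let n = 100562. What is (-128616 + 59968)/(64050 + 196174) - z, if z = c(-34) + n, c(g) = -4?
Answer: -3270959205/32528 ≈ -1.0056e+5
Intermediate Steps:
z = 100558 (z = -4 + 100562 = 100558)
(-128616 + 59968)/(64050 + 196174) - z = (-128616 + 59968)/(64050 + 196174) - 1*100558 = -68648/260224 - 100558 = -68648*1/260224 - 100558 = -8581/32528 - 100558 = -3270959205/32528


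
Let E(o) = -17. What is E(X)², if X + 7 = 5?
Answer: 289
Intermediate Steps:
X = -2 (X = -7 + 5 = -2)
E(X)² = (-17)² = 289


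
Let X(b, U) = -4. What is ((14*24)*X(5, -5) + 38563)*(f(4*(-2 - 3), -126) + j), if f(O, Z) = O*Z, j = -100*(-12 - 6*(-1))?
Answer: 116123280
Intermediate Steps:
j = 600 (j = -100*(-12 + 6) = -100*(-6) = 600)
((14*24)*X(5, -5) + 38563)*(f(4*(-2 - 3), -126) + j) = ((14*24)*(-4) + 38563)*((4*(-2 - 3))*(-126) + 600) = (336*(-4) + 38563)*((4*(-5))*(-126) + 600) = (-1344 + 38563)*(-20*(-126) + 600) = 37219*(2520 + 600) = 37219*3120 = 116123280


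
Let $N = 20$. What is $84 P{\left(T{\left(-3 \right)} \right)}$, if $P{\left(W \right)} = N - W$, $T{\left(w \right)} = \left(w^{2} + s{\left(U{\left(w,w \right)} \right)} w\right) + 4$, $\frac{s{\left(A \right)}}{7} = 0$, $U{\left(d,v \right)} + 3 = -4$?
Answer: $588$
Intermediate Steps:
$U{\left(d,v \right)} = -7$ ($U{\left(d,v \right)} = -3 - 4 = -7$)
$s{\left(A \right)} = 0$ ($s{\left(A \right)} = 7 \cdot 0 = 0$)
$T{\left(w \right)} = 4 + w^{2}$ ($T{\left(w \right)} = \left(w^{2} + 0 w\right) + 4 = \left(w^{2} + 0\right) + 4 = w^{2} + 4 = 4 + w^{2}$)
$P{\left(W \right)} = 20 - W$
$84 P{\left(T{\left(-3 \right)} \right)} = 84 \left(20 - \left(4 + \left(-3\right)^{2}\right)\right) = 84 \left(20 - \left(4 + 9\right)\right) = 84 \left(20 - 13\right) = 84 \cdot 7 = 588$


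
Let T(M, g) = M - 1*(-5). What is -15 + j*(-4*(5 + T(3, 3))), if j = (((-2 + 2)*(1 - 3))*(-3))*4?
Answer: -15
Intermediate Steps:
T(M, g) = 5 + M (T(M, g) = M + 5 = 5 + M)
j = 0 (j = ((0*(-2))*(-3))*4 = (0*(-3))*4 = 0*4 = 0)
-15 + j*(-4*(5 + T(3, 3))) = -15 + 0*(-4*(5 + (5 + 3))) = -15 + 0*(-4*(5 + 8)) = -15 + 0*(-4*13) = -15 + 0*(-52) = -15 + 0 = -15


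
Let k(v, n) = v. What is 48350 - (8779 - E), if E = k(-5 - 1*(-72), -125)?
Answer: 39638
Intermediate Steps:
E = 67 (E = -5 - 1*(-72) = -5 + 72 = 67)
48350 - (8779 - E) = 48350 - (8779 - 1*67) = 48350 - (8779 - 67) = 48350 - 1*8712 = 48350 - 8712 = 39638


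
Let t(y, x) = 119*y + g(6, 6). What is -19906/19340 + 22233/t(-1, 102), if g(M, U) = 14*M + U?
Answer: -215281747/280430 ≈ -767.68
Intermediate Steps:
g(M, U) = U + 14*M
t(y, x) = 90 + 119*y (t(y, x) = 119*y + (6 + 14*6) = 119*y + (6 + 84) = 119*y + 90 = 90 + 119*y)
-19906/19340 + 22233/t(-1, 102) = -19906/19340 + 22233/(90 + 119*(-1)) = -19906*1/19340 + 22233/(90 - 119) = -9953/9670 + 22233/(-29) = -9953/9670 + 22233*(-1/29) = -9953/9670 - 22233/29 = -215281747/280430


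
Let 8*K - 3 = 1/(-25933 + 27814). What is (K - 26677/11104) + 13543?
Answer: 282825203267/20886624 ≈ 13541.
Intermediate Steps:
K = 1411/3762 (K = 3/8 + 1/(8*(-25933 + 27814)) = 3/8 + (⅛)/1881 = 3/8 + (⅛)*(1/1881) = 3/8 + 1/15048 = 1411/3762 ≈ 0.37507)
(K - 26677/11104) + 13543 = (1411/3762 - 26677/11104) + 13543 = -42345565/20886624 + 13543 = 282825203267/20886624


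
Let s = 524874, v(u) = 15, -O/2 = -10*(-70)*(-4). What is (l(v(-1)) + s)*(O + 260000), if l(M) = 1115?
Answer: 139702678400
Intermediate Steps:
O = 5600 (O = -2*(-10*(-70))*(-4) = -1400*(-4) = -2*(-2800) = 5600)
(l(v(-1)) + s)*(O + 260000) = (1115 + 524874)*(5600 + 260000) = 525989*265600 = 139702678400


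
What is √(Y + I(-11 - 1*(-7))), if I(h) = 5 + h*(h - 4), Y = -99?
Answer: I*√62 ≈ 7.874*I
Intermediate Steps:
I(h) = 5 + h*(-4 + h)
√(Y + I(-11 - 1*(-7))) = √(-99 + (5 + (-11 - 1*(-7))² - 4*(-11 - 1*(-7)))) = √(-99 + (5 + (-11 + 7)² - 4*(-11 + 7))) = √(-99 + (5 + (-4)² - 4*(-4))) = √(-99 + (5 + 16 + 16)) = √(-99 + 37) = √(-62) = I*√62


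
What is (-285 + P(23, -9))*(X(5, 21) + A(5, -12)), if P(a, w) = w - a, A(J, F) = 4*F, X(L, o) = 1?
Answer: 14899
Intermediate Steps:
(-285 + P(23, -9))*(X(5, 21) + A(5, -12)) = (-285 + (-9 - 1*23))*(1 + 4*(-12)) = (-285 + (-9 - 23))*(1 - 48) = (-285 - 32)*(-47) = -317*(-47) = 14899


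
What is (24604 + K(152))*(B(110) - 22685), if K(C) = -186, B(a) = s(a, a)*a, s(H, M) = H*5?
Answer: 923366670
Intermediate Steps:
s(H, M) = 5*H
B(a) = 5*a² (B(a) = (5*a)*a = 5*a²)
(24604 + K(152))*(B(110) - 22685) = (24604 - 186)*(5*110² - 22685) = 24418*(5*12100 - 22685) = 24418*(60500 - 22685) = 24418*37815 = 923366670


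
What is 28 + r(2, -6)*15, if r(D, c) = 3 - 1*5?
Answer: -2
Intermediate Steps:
r(D, c) = -2 (r(D, c) = 3 - 5 = -2)
28 + r(2, -6)*15 = 28 - 2*15 = 28 - 30 = -2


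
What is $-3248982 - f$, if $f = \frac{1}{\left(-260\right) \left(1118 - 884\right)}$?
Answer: $- \frac{197668064879}{60840} \approx -3.249 \cdot 10^{6}$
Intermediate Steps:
$f = - \frac{1}{60840}$ ($f = \frac{1}{\left(-260\right) 234} = \frac{1}{-60840} = - \frac{1}{60840} \approx -1.6437 \cdot 10^{-5}$)
$-3248982 - f = -3248982 - - \frac{1}{60840} = -3248982 + \frac{1}{60840} = - \frac{197668064879}{60840}$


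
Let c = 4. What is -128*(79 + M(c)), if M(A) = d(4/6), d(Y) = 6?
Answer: -10880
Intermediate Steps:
M(A) = 6
-128*(79 + M(c)) = -128*(79 + 6) = -128*85 = -10880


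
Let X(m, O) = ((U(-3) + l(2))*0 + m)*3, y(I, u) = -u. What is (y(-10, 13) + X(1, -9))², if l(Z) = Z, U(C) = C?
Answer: 100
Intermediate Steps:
X(m, O) = 3*m (X(m, O) = ((-3 + 2)*0 + m)*3 = (-1*0 + m)*3 = (0 + m)*3 = m*3 = 3*m)
(y(-10, 13) + X(1, -9))² = (-1*13 + 3*1)² = (-13 + 3)² = (-10)² = 100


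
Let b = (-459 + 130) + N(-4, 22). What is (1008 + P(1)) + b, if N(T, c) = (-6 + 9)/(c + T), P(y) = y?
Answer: 4081/6 ≈ 680.17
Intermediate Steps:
N(T, c) = 3/(T + c)
b = -1973/6 (b = (-459 + 130) + 3/(-4 + 22) = -329 + 3/18 = -329 + 3*(1/18) = -329 + ⅙ = -1973/6 ≈ -328.83)
(1008 + P(1)) + b = (1008 + 1) - 1973/6 = 1009 - 1973/6 = 4081/6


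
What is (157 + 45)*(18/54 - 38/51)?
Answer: -1414/17 ≈ -83.177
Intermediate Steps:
(157 + 45)*(18/54 - 38/51) = 202*(18*(1/54) - 38*1/51) = 202*(⅓ - 38/51) = 202*(-7/17) = -1414/17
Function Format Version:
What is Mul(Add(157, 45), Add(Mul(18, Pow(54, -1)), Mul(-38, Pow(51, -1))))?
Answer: Rational(-1414, 17) ≈ -83.177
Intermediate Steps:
Mul(Add(157, 45), Add(Mul(18, Pow(54, -1)), Mul(-38, Pow(51, -1)))) = Mul(202, Add(Mul(18, Rational(1, 54)), Mul(-38, Rational(1, 51)))) = Mul(202, Add(Rational(1, 3), Rational(-38, 51))) = Mul(202, Rational(-7, 17)) = Rational(-1414, 17)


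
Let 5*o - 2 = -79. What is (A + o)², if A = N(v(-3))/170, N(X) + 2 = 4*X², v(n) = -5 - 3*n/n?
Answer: 1397124/7225 ≈ 193.37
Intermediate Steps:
v(n) = -8 (v(n) = -5 - 3*1 = -5 - 3 = -8)
N(X) = -2 + 4*X²
o = -77/5 (o = ⅖ + (⅕)*(-79) = ⅖ - 79/5 = -77/5 ≈ -15.400)
A = 127/85 (A = (-2 + 4*(-8)²)/170 = (-2 + 4*64)*(1/170) = (-2 + 256)*(1/170) = 254*(1/170) = 127/85 ≈ 1.4941)
(A + o)² = (127/85 - 77/5)² = (-1182/85)² = 1397124/7225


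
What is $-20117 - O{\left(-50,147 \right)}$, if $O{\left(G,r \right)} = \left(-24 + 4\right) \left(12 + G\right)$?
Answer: $-20877$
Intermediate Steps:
$O{\left(G,r \right)} = -240 - 20 G$ ($O{\left(G,r \right)} = - 20 \left(12 + G\right) = -240 - 20 G$)
$-20117 - O{\left(-50,147 \right)} = -20117 - \left(-240 - -1000\right) = -20117 - \left(-240 + 1000\right) = -20117 - 760 = -20877$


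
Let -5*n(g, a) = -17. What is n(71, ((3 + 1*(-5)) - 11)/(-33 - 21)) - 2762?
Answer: -13793/5 ≈ -2758.6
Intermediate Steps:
n(g, a) = 17/5 (n(g, a) = -⅕*(-17) = 17/5)
n(71, ((3 + 1*(-5)) - 11)/(-33 - 21)) - 2762 = 17/5 - 2762 = -13793/5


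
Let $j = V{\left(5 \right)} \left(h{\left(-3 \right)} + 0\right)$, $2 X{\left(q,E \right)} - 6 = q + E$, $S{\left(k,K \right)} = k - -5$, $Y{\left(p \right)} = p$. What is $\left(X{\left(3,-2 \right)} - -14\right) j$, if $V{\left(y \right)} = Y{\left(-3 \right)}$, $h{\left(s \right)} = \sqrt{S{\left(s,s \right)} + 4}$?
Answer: $- \frac{105 \sqrt{6}}{2} \approx -128.6$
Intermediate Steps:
$S{\left(k,K \right)} = 5 + k$ ($S{\left(k,K \right)} = k + 5 = 5 + k$)
$X{\left(q,E \right)} = 3 + \frac{E}{2} + \frac{q}{2}$ ($X{\left(q,E \right)} = 3 + \frac{q + E}{2} = 3 + \frac{E + q}{2} = 3 + \left(\frac{E}{2} + \frac{q}{2}\right) = 3 + \frac{E}{2} + \frac{q}{2}$)
$h{\left(s \right)} = \sqrt{9 + s}$ ($h{\left(s \right)} = \sqrt{\left(5 + s\right) + 4} = \sqrt{9 + s}$)
$V{\left(y \right)} = -3$
$j = - 3 \sqrt{6}$ ($j = - 3 \left(\sqrt{9 - 3} + 0\right) = - 3 \left(\sqrt{6} + 0\right) = - 3 \sqrt{6} \approx -7.3485$)
$\left(X{\left(3,-2 \right)} - -14\right) j = \left(\left(3 + \frac{1}{2} \left(-2\right) + \frac{1}{2} \cdot 3\right) - -14\right) \left(- 3 \sqrt{6}\right) = \left(\left(3 - 1 + \frac{3}{2}\right) + 14\right) \left(- 3 \sqrt{6}\right) = \left(\frac{7}{2} + 14\right) \left(- 3 \sqrt{6}\right) = \frac{35 \left(- 3 \sqrt{6}\right)}{2} = - \frac{105 \sqrt{6}}{2}$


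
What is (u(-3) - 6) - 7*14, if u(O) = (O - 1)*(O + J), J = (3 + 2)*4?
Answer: -172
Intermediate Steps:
J = 20 (J = 5*4 = 20)
u(O) = (-1 + O)*(20 + O) (u(O) = (O - 1)*(O + 20) = (-1 + O)*(20 + O))
(u(-3) - 6) - 7*14 = ((-20 + (-3)**2 + 19*(-3)) - 6) - 7*14 = ((-20 + 9 - 57) - 6) - 98 = (-68 - 6) - 98 = -74 - 98 = -172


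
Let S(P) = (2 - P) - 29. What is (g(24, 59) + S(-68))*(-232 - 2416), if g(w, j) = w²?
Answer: -1633816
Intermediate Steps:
S(P) = -27 - P
(g(24, 59) + S(-68))*(-232 - 2416) = (24² + (-27 - 1*(-68)))*(-232 - 2416) = (576 + (-27 + 68))*(-2648) = (576 + 41)*(-2648) = 617*(-2648) = -1633816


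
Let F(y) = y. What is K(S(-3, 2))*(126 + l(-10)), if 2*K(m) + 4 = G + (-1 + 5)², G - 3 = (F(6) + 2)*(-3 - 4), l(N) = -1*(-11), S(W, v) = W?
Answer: -5617/2 ≈ -2808.5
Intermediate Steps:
l(N) = 11
G = -53 (G = 3 + (6 + 2)*(-3 - 4) = 3 + 8*(-7) = 3 - 56 = -53)
K(m) = -41/2 (K(m) = -2 + (-53 + (-1 + 5)²)/2 = -2 + (-53 + 4²)/2 = -2 + (-53 + 16)/2 = -2 + (½)*(-37) = -2 - 37/2 = -41/2)
K(S(-3, 2))*(126 + l(-10)) = -41*(126 + 11)/2 = -41/2*137 = -5617/2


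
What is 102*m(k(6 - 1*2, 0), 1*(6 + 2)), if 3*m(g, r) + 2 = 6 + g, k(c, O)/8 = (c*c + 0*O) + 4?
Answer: 5576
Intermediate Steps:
k(c, O) = 32 + 8*c² (k(c, O) = 8*((c*c + 0*O) + 4) = 8*((c² + 0) + 4) = 8*(c² + 4) = 8*(4 + c²) = 32 + 8*c²)
m(g, r) = 4/3 + g/3 (m(g, r) = -⅔ + (6 + g)/3 = -⅔ + (2 + g/3) = 4/3 + g/3)
102*m(k(6 - 1*2, 0), 1*(6 + 2)) = 102*(4/3 + (32 + 8*(6 - 1*2)²)/3) = 102*(4/3 + (32 + 8*(6 - 2)²)/3) = 102*(4/3 + (32 + 8*4²)/3) = 102*(4/3 + (32 + 8*16)/3) = 102*(4/3 + (32 + 128)/3) = 102*(4/3 + (⅓)*160) = 102*(4/3 + 160/3) = 102*(164/3) = 5576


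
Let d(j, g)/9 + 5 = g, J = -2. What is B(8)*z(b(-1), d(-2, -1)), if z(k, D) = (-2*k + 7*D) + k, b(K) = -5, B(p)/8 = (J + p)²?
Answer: -107424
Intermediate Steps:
d(j, g) = -45 + 9*g
B(p) = 8*(-2 + p)²
z(k, D) = -k + 7*D
B(8)*z(b(-1), d(-2, -1)) = (8*(-2 + 8)²)*(-1*(-5) + 7*(-45 + 9*(-1))) = (8*6²)*(5 + 7*(-45 - 9)) = (8*36)*(5 + 7*(-54)) = 288*(5 - 378) = 288*(-373) = -107424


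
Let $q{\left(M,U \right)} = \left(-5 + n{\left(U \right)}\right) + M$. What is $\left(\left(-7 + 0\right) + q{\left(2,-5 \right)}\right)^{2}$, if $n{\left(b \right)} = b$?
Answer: $225$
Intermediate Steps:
$q{\left(M,U \right)} = -5 + M + U$ ($q{\left(M,U \right)} = \left(-5 + U\right) + M = -5 + M + U$)
$\left(\left(-7 + 0\right) + q{\left(2,-5 \right)}\right)^{2} = \left(\left(-7 + 0\right) - 8\right)^{2} = \left(-7 - 8\right)^{2} = \left(-15\right)^{2} = 225$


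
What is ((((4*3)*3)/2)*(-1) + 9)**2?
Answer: 81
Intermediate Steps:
((((4*3)*3)/2)*(-1) + 9)**2 = (((12*3)*(1/2))*(-1) + 9)**2 = ((36*(1/2))*(-1) + 9)**2 = (18*(-1) + 9)**2 = (-18 + 9)**2 = (-9)**2 = 81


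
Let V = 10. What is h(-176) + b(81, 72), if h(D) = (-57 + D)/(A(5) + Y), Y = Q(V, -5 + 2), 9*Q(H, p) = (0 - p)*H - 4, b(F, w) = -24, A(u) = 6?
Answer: -4017/80 ≈ -50.213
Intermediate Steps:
Q(H, p) = -4/9 - H*p/9 (Q(H, p) = ((0 - p)*H - 4)/9 = ((-p)*H - 4)/9 = (-H*p - 4)/9 = (-4 - H*p)/9 = -4/9 - H*p/9)
Y = 26/9 (Y = -4/9 - 1/9*10*(-5 + 2) = -4/9 - 1/9*10*(-3) = -4/9 + 10/3 = 26/9 ≈ 2.8889)
h(D) = -513/80 + 9*D/80 (h(D) = (-57 + D)/(6 + 26/9) = (-57 + D)/(80/9) = (-57 + D)*(9/80) = -513/80 + 9*D/80)
h(-176) + b(81, 72) = (-513/80 + (9/80)*(-176)) - 24 = (-513/80 - 99/5) - 24 = -2097/80 - 24 = -4017/80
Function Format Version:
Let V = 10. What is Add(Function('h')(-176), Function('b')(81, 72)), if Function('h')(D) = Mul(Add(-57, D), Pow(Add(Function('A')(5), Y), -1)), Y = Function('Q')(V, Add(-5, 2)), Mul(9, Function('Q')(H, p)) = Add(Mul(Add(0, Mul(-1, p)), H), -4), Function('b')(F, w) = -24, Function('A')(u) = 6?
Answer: Rational(-4017, 80) ≈ -50.213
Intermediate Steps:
Function('Q')(H, p) = Add(Rational(-4, 9), Mul(Rational(-1, 9), H, p)) (Function('Q')(H, p) = Mul(Rational(1, 9), Add(Mul(Add(0, Mul(-1, p)), H), -4)) = Mul(Rational(1, 9), Add(Mul(Mul(-1, p), H), -4)) = Mul(Rational(1, 9), Add(Mul(-1, H, p), -4)) = Mul(Rational(1, 9), Add(-4, Mul(-1, H, p))) = Add(Rational(-4, 9), Mul(Rational(-1, 9), H, p)))
Y = Rational(26, 9) (Y = Add(Rational(-4, 9), Mul(Rational(-1, 9), 10, Add(-5, 2))) = Add(Rational(-4, 9), Mul(Rational(-1, 9), 10, -3)) = Add(Rational(-4, 9), Rational(10, 3)) = Rational(26, 9) ≈ 2.8889)
Function('h')(D) = Add(Rational(-513, 80), Mul(Rational(9, 80), D)) (Function('h')(D) = Mul(Add(-57, D), Pow(Add(6, Rational(26, 9)), -1)) = Mul(Add(-57, D), Pow(Rational(80, 9), -1)) = Mul(Add(-57, D), Rational(9, 80)) = Add(Rational(-513, 80), Mul(Rational(9, 80), D)))
Add(Function('h')(-176), Function('b')(81, 72)) = Add(Add(Rational(-513, 80), Mul(Rational(9, 80), -176)), -24) = Add(Add(Rational(-513, 80), Rational(-99, 5)), -24) = Add(Rational(-2097, 80), -24) = Rational(-4017, 80)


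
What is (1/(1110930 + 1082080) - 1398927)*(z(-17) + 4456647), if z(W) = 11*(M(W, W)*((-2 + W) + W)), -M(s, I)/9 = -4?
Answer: -13628637652606903179/2193010 ≈ -6.2146e+12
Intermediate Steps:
M(s, I) = 36 (M(s, I) = -9*(-4) = 36)
z(W) = -792 + 792*W (z(W) = 11*(36*((-2 + W) + W)) = 11*(36*(-2 + 2*W)) = 11*(-72 + 72*W) = -792 + 792*W)
(1/(1110930 + 1082080) - 1398927)*(z(-17) + 4456647) = (1/(1110930 + 1082080) - 1398927)*((-792 + 792*(-17)) + 4456647) = (1/2193010 - 1398927)*((-792 - 13464) + 4456647) = (1/2193010 - 1398927)*(-14256 + 4456647) = -3067860900269/2193010*4442391 = -13628637652606903179/2193010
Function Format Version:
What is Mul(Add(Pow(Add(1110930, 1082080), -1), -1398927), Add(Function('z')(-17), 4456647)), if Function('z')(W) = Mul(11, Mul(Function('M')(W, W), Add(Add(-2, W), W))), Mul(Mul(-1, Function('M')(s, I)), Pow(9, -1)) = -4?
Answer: Rational(-13628637652606903179, 2193010) ≈ -6.2146e+12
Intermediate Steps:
Function('M')(s, I) = 36 (Function('M')(s, I) = Mul(-9, -4) = 36)
Function('z')(W) = Add(-792, Mul(792, W)) (Function('z')(W) = Mul(11, Mul(36, Add(Add(-2, W), W))) = Mul(11, Mul(36, Add(-2, Mul(2, W)))) = Mul(11, Add(-72, Mul(72, W))) = Add(-792, Mul(792, W)))
Mul(Add(Pow(Add(1110930, 1082080), -1), -1398927), Add(Function('z')(-17), 4456647)) = Mul(Add(Pow(Add(1110930, 1082080), -1), -1398927), Add(Add(-792, Mul(792, -17)), 4456647)) = Mul(Add(Pow(2193010, -1), -1398927), Add(Add(-792, -13464), 4456647)) = Mul(Add(Rational(1, 2193010), -1398927), Add(-14256, 4456647)) = Mul(Rational(-3067860900269, 2193010), 4442391) = Rational(-13628637652606903179, 2193010)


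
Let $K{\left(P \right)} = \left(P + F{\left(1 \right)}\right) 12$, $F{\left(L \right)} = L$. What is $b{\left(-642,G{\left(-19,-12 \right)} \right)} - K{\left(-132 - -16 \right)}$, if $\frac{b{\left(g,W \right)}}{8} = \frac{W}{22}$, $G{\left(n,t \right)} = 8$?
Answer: $\frac{15212}{11} \approx 1382.9$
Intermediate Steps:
$b{\left(g,W \right)} = \frac{4 W}{11}$ ($b{\left(g,W \right)} = 8 \frac{W}{22} = \frac{4 W}{11}$)
$K{\left(P \right)} = 12 + 12 P$ ($K{\left(P \right)} = \left(P + 1\right) 12 = \left(1 + P\right) 12 = 12 + 12 P$)
$b{\left(-642,G{\left(-19,-12 \right)} \right)} - K{\left(-132 - -16 \right)} = \frac{4}{11} \cdot 8 - \left(12 + 12 \left(-132 - -16\right)\right) = \frac{32}{11} - \left(12 + 12 \left(-132 + 16\right)\right) = \frac{32}{11} - \left(12 + 12 \left(-116\right)\right) = \frac{32}{11} - \left(12 - 1392\right) = \frac{32}{11} - -1380 = \frac{32}{11} + 1380 = \frac{15212}{11}$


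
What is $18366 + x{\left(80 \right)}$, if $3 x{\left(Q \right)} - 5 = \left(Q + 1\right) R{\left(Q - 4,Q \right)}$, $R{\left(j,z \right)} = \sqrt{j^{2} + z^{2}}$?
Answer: $\frac{55103}{3} + 108 \sqrt{761} \approx 21347.0$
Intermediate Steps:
$x{\left(Q \right)} = \frac{5}{3} + \frac{\sqrt{Q^{2} + \left(-4 + Q\right)^{2}} \left(1 + Q\right)}{3}$ ($x{\left(Q \right)} = \frac{5}{3} + \frac{\left(Q + 1\right) \sqrt{\left(Q - 4\right)^{2} + Q^{2}}}{3} = \frac{5}{3} + \frac{\left(1 + Q\right) \sqrt{\left(Q - 4\right)^{2} + Q^{2}}}{3} = \frac{5}{3} + \frac{\left(1 + Q\right) \sqrt{\left(-4 + Q\right)^{2} + Q^{2}}}{3} = \frac{5}{3} + \frac{\left(1 + Q\right) \sqrt{Q^{2} + \left(-4 + Q\right)^{2}}}{3} = \frac{5}{3} + \frac{\sqrt{Q^{2} + \left(-4 + Q\right)^{2}} \left(1 + Q\right)}{3}$)
$18366 + x{\left(80 \right)} = 18366 + \left(\frac{5}{3} + \frac{\sqrt{80^{2} + \left(-4 + 80\right)^{2}}}{3} + \frac{1}{3} \cdot 80 \sqrt{80^{2} + \left(-4 + 80\right)^{2}}\right) = 18366 + \left(\frac{5}{3} + \frac{\sqrt{6400 + 76^{2}}}{3} + \frac{1}{3} \cdot 80 \sqrt{6400 + 76^{2}}\right) = 18366 + \left(\frac{5}{3} + \frac{\sqrt{6400 + 5776}}{3} + \frac{1}{3} \cdot 80 \sqrt{6400 + 5776}\right) = 18366 + \left(\frac{5}{3} + \frac{\sqrt{12176}}{3} + \frac{1}{3} \cdot 80 \sqrt{12176}\right) = 18366 + \left(\frac{5}{3} + \frac{4 \sqrt{761}}{3} + \frac{1}{3} \cdot 80 \cdot 4 \sqrt{761}\right) = 18366 + \left(\frac{5}{3} + \frac{4 \sqrt{761}}{3} + \frac{320 \sqrt{761}}{3}\right) = 18366 + \left(\frac{5}{3} + 108 \sqrt{761}\right) = \frac{55103}{3} + 108 \sqrt{761}$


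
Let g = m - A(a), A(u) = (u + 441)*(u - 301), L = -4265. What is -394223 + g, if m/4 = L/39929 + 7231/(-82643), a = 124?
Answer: -970878522625622/3299852347 ≈ -2.9422e+5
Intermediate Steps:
m = -2564795976/3299852347 (m = 4*(-4265/39929 + 7231/(-82643)) = 4*(-4265*1/39929 + 7231*(-1/82643)) = 4*(-4265/39929 - 7231/82643) = 4*(-641198994/3299852347) = -2564795976/3299852347 ≈ -0.77725)
A(u) = (-301 + u)*(441 + u) (A(u) = (441 + u)*(-301 + u) = (-301 + u)*(441 + u))
g = 329999169165759/3299852347 (g = -2564795976/3299852347 - (-132741 + 124² + 140*124) = -2564795976/3299852347 - (-132741 + 15376 + 17360) = -2564795976/3299852347 - 1*(-100005) = -2564795976/3299852347 + 100005 = 329999169165759/3299852347 ≈ 1.0000e+5)
-394223 + g = -394223 + 329999169165759/3299852347 = -970878522625622/3299852347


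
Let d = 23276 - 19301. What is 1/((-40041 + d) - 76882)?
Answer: -1/112948 ≈ -8.8536e-6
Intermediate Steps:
d = 3975
1/((-40041 + d) - 76882) = 1/((-40041 + 3975) - 76882) = 1/(-36066 - 76882) = 1/(-112948) = -1/112948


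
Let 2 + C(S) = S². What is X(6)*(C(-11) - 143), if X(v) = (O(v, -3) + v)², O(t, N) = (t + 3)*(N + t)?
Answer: -26136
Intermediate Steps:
C(S) = -2 + S²
O(t, N) = (3 + t)*(N + t)
X(v) = (-9 + v + v²)² (X(v) = ((v² + 3*(-3) + 3*v - 3*v) + v)² = ((v² - 9 + 3*v - 3*v) + v)² = ((-9 + v²) + v)² = (-9 + v + v²)²)
X(6)*(C(-11) - 143) = (-9 + 6 + 6²)²*((-2 + (-11)²) - 143) = (-9 + 6 + 36)²*((-2 + 121) - 143) = 33²*(119 - 143) = 1089*(-24) = -26136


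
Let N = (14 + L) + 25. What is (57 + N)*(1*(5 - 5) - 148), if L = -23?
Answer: -10804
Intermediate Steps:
N = 16 (N = (14 - 23) + 25 = -9 + 25 = 16)
(57 + N)*(1*(5 - 5) - 148) = (57 + 16)*(1*(5 - 5) - 148) = 73*(1*0 - 148) = 73*(0 - 148) = 73*(-148) = -10804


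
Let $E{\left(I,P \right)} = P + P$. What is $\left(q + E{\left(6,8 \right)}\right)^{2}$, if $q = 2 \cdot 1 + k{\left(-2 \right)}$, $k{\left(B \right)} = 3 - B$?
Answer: $529$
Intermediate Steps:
$E{\left(I,P \right)} = 2 P$
$q = 7$ ($q = 2 \cdot 1 + \left(3 - -2\right) = 2 + \left(3 + 2\right) = 2 + 5 = 7$)
$\left(q + E{\left(6,8 \right)}\right)^{2} = \left(7 + 2 \cdot 8\right)^{2} = \left(7 + 16\right)^{2} = 23^{2} = 529$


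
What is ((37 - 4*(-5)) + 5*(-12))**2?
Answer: 9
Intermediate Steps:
((37 - 4*(-5)) + 5*(-12))**2 = ((37 + 20) - 60)**2 = (57 - 60)**2 = (-3)**2 = 9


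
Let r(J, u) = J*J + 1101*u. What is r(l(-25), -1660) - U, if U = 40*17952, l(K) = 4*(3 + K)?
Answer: -2537996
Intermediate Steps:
l(K) = 12 + 4*K
r(J, u) = J² + 1101*u
U = 718080
r(l(-25), -1660) - U = ((12 + 4*(-25))² + 1101*(-1660)) - 1*718080 = ((12 - 100)² - 1827660) - 718080 = ((-88)² - 1827660) - 718080 = (7744 - 1827660) - 718080 = -1819916 - 718080 = -2537996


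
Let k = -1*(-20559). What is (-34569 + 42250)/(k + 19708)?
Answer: 7681/40267 ≈ 0.19075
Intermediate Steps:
k = 20559
(-34569 + 42250)/(k + 19708) = (-34569 + 42250)/(20559 + 19708) = 7681/40267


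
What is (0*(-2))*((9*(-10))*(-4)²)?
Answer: 0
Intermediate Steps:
(0*(-2))*((9*(-10))*(-4)²) = 0*(-90*16) = 0*(-1440) = 0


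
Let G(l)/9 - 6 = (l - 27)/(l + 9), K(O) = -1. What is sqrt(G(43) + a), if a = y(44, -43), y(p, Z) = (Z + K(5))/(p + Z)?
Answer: sqrt(2158)/13 ≈ 3.5734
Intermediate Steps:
G(l) = 54 + 9*(-27 + l)/(9 + l) (G(l) = 54 + 9*((l - 27)/(l + 9)) = 54 + 9*((-27 + l)/(9 + l)) = 54 + 9*(-27 + l)/(9 + l))
y(p, Z) = (-1 + Z)/(Z + p) (y(p, Z) = (Z - 1)/(p + Z) = (-1 + Z)/(Z + p))
a = -44 (a = (-1 - 43)/(-43 + 44) = -44/1 = 1*(-44) = -44)
sqrt(G(43) + a) = sqrt(9*(27 + 7*43)/(9 + 43) - 44) = sqrt(9*(27 + 301)/52 - 44) = sqrt(9*(1/52)*328 - 44) = sqrt(738/13 - 44) = sqrt(166/13) = sqrt(2158)/13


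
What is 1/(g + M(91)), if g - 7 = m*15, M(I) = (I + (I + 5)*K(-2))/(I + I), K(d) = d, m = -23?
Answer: -182/61617 ≈ -0.0029537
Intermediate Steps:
M(I) = (-10 - I)/(2*I) (M(I) = (I + (I + 5)*(-2))/(I + I) = (I + (5 + I)*(-2))/((2*I)) = (I + (-10 - 2*I))*(1/(2*I)) = (-10 - I)*(1/(2*I)) = (-10 - I)/(2*I))
g = -338 (g = 7 - 23*15 = 7 - 345 = -338)
1/(g + M(91)) = 1/(-338 + (½)*(-10 - 1*91)/91) = 1/(-338 + (½)*(1/91)*(-10 - 91)) = 1/(-338 + (½)*(1/91)*(-101)) = 1/(-338 - 101/182) = 1/(-61617/182) = -182/61617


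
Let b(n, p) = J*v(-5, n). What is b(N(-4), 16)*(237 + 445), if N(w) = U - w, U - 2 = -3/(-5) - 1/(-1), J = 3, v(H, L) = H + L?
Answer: 26598/5 ≈ 5319.6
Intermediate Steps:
U = 18/5 (U = 2 + (-3/(-5) - 1/(-1)) = 2 + (-3*(-⅕) - 1*(-1)) = 2 + (⅗ + 1) = 2 + 8/5 = 18/5 ≈ 3.6000)
N(w) = 18/5 - w
b(n, p) = -15 + 3*n (b(n, p) = 3*(-5 + n) = -15 + 3*n)
b(N(-4), 16)*(237 + 445) = (-15 + 3*(18/5 - 1*(-4)))*(237 + 445) = (-15 + 3*(18/5 + 4))*682 = (-15 + 3*(38/5))*682 = (-15 + 114/5)*682 = (39/5)*682 = 26598/5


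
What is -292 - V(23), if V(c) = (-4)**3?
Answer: -228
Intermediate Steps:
V(c) = -64
-292 - V(23) = -292 - 1*(-64) = -292 + 64 = -228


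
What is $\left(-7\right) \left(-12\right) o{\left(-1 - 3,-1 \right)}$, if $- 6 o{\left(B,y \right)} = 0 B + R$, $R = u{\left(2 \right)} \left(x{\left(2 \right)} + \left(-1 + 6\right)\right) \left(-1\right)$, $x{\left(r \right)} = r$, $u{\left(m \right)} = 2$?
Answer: $196$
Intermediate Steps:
$R = -14$ ($R = 2 \left(2 + \left(-1 + 6\right)\right) \left(-1\right) = 2 \left(2 + 5\right) \left(-1\right) = 2 \cdot 7 \left(-1\right) = 2 \left(-7\right) = -14$)
$o{\left(B,y \right)} = \frac{7}{3}$ ($o{\left(B,y \right)} = - \frac{0 B - 14}{6} = - \frac{0 - 14}{6} = \left(- \frac{1}{6}\right) \left(-14\right) = \frac{7}{3}$)
$\left(-7\right) \left(-12\right) o{\left(-1 - 3,-1 \right)} = \left(-7\right) \left(-12\right) \frac{7}{3} = 84 \cdot \frac{7}{3} = 196$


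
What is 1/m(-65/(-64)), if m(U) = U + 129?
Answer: 64/8321 ≈ 0.0076914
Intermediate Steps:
m(U) = 129 + U
1/m(-65/(-64)) = 1/(129 - 65/(-64)) = 1/(129 - 65*(-1/64)) = 1/(129 + 65/64) = 1/(8321/64) = 64/8321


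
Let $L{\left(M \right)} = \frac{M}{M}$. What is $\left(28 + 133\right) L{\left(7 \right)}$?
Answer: $161$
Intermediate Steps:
$L{\left(M \right)} = 1$
$\left(28 + 133\right) L{\left(7 \right)} = \left(28 + 133\right) 1 = 161 \cdot 1 = 161$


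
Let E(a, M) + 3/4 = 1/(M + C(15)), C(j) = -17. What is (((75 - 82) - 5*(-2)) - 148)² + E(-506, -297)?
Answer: 13203227/628 ≈ 21024.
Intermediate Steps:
E(a, M) = -¾ + 1/(-17 + M) (E(a, M) = -¾ + 1/(M - 17) = -¾ + 1/(-17 + M))
(((75 - 82) - 5*(-2)) - 148)² + E(-506, -297) = (((75 - 82) - 5*(-2)) - 148)² + (55 - 3*(-297))/(4*(-17 - 297)) = ((-7 + 10) - 148)² + (¼)*(55 + 891)/(-314) = (3 - 148)² + (¼)*(-1/314)*946 = (-145)² - 473/628 = 21025 - 473/628 = 13203227/628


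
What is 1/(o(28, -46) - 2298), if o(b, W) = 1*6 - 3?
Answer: -1/2295 ≈ -0.00043573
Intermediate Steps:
o(b, W) = 3 (o(b, W) = 6 - 3 = 3)
1/(o(28, -46) - 2298) = 1/(3 - 2298) = 1/(-2295) = -1/2295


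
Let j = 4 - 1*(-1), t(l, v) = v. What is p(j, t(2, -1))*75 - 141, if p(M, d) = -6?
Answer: -591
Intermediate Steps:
j = 5 (j = 4 + 1 = 5)
p(j, t(2, -1))*75 - 141 = -6*75 - 141 = -450 - 141 = -591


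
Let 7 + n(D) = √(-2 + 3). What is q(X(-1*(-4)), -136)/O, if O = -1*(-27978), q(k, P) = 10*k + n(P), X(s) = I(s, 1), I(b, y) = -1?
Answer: -8/13989 ≈ -0.00057188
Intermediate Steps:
X(s) = -1
n(D) = -6 (n(D) = -7 + √(-2 + 3) = -7 + √1 = -7 + 1 = -6)
q(k, P) = -6 + 10*k (q(k, P) = 10*k - 6 = -6 + 10*k)
O = 27978
q(X(-1*(-4)), -136)/O = (-6 + 10*(-1))/27978 = (-6 - 10)*(1/27978) = -16*1/27978 = -8/13989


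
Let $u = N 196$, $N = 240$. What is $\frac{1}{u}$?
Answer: $\frac{1}{47040} \approx 2.1259 \cdot 10^{-5}$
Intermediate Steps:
$u = 47040$ ($u = 240 \cdot 196 = 47040$)
$\frac{1}{u} = \frac{1}{47040}$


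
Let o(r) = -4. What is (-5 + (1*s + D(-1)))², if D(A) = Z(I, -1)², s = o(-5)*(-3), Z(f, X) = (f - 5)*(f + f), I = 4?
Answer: 5041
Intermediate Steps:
Z(f, X) = 2*f*(-5 + f) (Z(f, X) = (-5 + f)*(2*f) = 2*f*(-5 + f))
s = 12 (s = -4*(-3) = 12)
D(A) = 64 (D(A) = (2*4*(-5 + 4))² = (2*4*(-1))² = (-8)² = 64)
(-5 + (1*s + D(-1)))² = (-5 + (1*12 + 64))² = (-5 + (12 + 64))² = (-5 + 76)² = 71² = 5041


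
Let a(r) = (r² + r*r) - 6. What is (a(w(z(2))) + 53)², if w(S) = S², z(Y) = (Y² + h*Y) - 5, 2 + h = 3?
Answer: 2401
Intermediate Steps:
h = 1 (h = -2 + 3 = 1)
z(Y) = -5 + Y + Y² (z(Y) = (Y² + 1*Y) - 5 = (Y² + Y) - 5 = (Y + Y²) - 5 = -5 + Y + Y²)
a(r) = -6 + 2*r² (a(r) = (r² + r²) - 6 = 2*r² - 6 = -6 + 2*r²)
(a(w(z(2))) + 53)² = ((-6 + 2*((-5 + 2 + 2²)²)²) + 53)² = ((-6 + 2*((-5 + 2 + 4)²)²) + 53)² = ((-6 + 2*(1²)²) + 53)² = ((-6 + 2*1²) + 53)² = ((-6 + 2*1) + 53)² = ((-6 + 2) + 53)² = (-4 + 53)² = 49² = 2401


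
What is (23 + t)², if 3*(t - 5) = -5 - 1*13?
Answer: 484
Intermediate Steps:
t = -1 (t = 5 + (-5 - 1*13)/3 = 5 + (-5 - 13)/3 = 5 + (⅓)*(-18) = 5 - 6 = -1)
(23 + t)² = (23 - 1)² = 22² = 484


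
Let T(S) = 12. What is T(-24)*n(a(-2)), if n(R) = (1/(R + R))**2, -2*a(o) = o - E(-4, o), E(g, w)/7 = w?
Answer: 1/12 ≈ 0.083333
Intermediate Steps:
E(g, w) = 7*w
a(o) = 3*o (a(o) = -(o - 7*o)/2 = -(-3)*o = 3*o)
n(R) = 1/(4*R**2) (n(R) = (1/(2*R))**2 = 1/(4*R**2))
T(-24)*n(a(-2)) = 12*(1/(4*(3*(-2))**2)) = 12*((1/4)/(-6)**2) = 12*((1/4)*(1/36)) = 12*(1/144) = 1/12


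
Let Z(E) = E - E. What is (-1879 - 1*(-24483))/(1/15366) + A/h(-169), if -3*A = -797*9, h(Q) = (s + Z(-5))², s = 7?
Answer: 17019322527/49 ≈ 3.4733e+8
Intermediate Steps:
Z(E) = 0
h(Q) = 49 (h(Q) = (7 + 0)² = 7² = 49)
A = 2391 (A = -(-797)*9/3 = -⅓*(-7173) = 2391)
(-1879 - 1*(-24483))/(1/15366) + A/h(-169) = (-1879 - 1*(-24483))/(1/15366) + 2391/49 = (-1879 + 24483)/(1/15366) + 2391*(1/49) = 22604*15366 + 2391/49 = 347333064 + 2391/49 = 17019322527/49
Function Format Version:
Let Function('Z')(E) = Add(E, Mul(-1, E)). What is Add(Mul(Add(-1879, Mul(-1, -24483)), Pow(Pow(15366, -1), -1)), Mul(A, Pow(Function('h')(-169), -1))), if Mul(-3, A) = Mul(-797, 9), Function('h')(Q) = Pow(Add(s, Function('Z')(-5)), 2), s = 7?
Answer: Rational(17019322527, 49) ≈ 3.4733e+8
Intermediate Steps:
Function('Z')(E) = 0
Function('h')(Q) = 49 (Function('h')(Q) = Pow(Add(7, 0), 2) = Pow(7, 2) = 49)
A = 2391 (A = Mul(Rational(-1, 3), Mul(-797, 9)) = Mul(Rational(-1, 3), -7173) = 2391)
Add(Mul(Add(-1879, Mul(-1, -24483)), Pow(Pow(15366, -1), -1)), Mul(A, Pow(Function('h')(-169), -1))) = Add(Mul(Add(-1879, Mul(-1, -24483)), Pow(Pow(15366, -1), -1)), Mul(2391, Pow(49, -1))) = Add(Mul(Add(-1879, 24483), Pow(Rational(1, 15366), -1)), Mul(2391, Rational(1, 49))) = Add(Mul(22604, 15366), Rational(2391, 49)) = Add(347333064, Rational(2391, 49)) = Rational(17019322527, 49)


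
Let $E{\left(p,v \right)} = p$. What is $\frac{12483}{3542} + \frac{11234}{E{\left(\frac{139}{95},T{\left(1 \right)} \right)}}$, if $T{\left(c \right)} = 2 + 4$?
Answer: $\frac{3781863797}{492338} \approx 7681.4$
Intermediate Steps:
$T{\left(c \right)} = 6$
$\frac{12483}{3542} + \frac{11234}{E{\left(\frac{139}{95},T{\left(1 \right)} \right)}} = \frac{12483}{3542} + \frac{11234}{139 \cdot \frac{1}{95}} = 12483 \cdot \frac{1}{3542} + \frac{11234}{139 \cdot \frac{1}{95}} = \frac{12483}{3542} + \frac{11234}{\frac{139}{95}} = \frac{12483}{3542} + 11234 \cdot \frac{95}{139} = \frac{12483}{3542} + \frac{1067230}{139} = \frac{3781863797}{492338}$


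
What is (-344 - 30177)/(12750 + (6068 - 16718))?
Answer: -30521/2100 ≈ -14.534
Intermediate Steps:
(-344 - 30177)/(12750 + (6068 - 16718)) = -30521/(12750 - 10650) = -30521/2100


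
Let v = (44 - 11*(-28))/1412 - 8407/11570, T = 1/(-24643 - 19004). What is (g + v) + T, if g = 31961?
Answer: 5697395072408243/178263513870 ≈ 31961.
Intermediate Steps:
T = -1/43647 (T = 1/(-43647) = -1/43647 ≈ -2.2911e-5)
v = -1949511/4084210 (v = (44 + 308)*(1/1412) - 8407*1/11570 = 352*(1/1412) - 8407/11570 = 88/353 - 8407/11570 = -1949511/4084210 ≈ -0.47733)
(g + v) + T = (31961 - 1949511/4084210) - 1/43647 = 130533486299/4084210 - 1/43647 = 5697395072408243/178263513870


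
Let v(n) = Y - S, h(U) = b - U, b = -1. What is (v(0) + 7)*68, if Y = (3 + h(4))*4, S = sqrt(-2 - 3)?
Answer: -68 - 68*I*sqrt(5) ≈ -68.0 - 152.05*I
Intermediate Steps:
h(U) = -1 - U
S = I*sqrt(5) (S = sqrt(-5) = I*sqrt(5) ≈ 2.2361*I)
Y = -8 (Y = (3 + (-1 - 1*4))*4 = (3 + (-1 - 4))*4 = (3 - 5)*4 = -2*4 = -8)
v(n) = -8 - I*sqrt(5)
(v(0) + 7)*68 = ((-8 - I*sqrt(5)) + 7)*68 = (-1 - I*sqrt(5))*68 = -68 - 68*I*sqrt(5)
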